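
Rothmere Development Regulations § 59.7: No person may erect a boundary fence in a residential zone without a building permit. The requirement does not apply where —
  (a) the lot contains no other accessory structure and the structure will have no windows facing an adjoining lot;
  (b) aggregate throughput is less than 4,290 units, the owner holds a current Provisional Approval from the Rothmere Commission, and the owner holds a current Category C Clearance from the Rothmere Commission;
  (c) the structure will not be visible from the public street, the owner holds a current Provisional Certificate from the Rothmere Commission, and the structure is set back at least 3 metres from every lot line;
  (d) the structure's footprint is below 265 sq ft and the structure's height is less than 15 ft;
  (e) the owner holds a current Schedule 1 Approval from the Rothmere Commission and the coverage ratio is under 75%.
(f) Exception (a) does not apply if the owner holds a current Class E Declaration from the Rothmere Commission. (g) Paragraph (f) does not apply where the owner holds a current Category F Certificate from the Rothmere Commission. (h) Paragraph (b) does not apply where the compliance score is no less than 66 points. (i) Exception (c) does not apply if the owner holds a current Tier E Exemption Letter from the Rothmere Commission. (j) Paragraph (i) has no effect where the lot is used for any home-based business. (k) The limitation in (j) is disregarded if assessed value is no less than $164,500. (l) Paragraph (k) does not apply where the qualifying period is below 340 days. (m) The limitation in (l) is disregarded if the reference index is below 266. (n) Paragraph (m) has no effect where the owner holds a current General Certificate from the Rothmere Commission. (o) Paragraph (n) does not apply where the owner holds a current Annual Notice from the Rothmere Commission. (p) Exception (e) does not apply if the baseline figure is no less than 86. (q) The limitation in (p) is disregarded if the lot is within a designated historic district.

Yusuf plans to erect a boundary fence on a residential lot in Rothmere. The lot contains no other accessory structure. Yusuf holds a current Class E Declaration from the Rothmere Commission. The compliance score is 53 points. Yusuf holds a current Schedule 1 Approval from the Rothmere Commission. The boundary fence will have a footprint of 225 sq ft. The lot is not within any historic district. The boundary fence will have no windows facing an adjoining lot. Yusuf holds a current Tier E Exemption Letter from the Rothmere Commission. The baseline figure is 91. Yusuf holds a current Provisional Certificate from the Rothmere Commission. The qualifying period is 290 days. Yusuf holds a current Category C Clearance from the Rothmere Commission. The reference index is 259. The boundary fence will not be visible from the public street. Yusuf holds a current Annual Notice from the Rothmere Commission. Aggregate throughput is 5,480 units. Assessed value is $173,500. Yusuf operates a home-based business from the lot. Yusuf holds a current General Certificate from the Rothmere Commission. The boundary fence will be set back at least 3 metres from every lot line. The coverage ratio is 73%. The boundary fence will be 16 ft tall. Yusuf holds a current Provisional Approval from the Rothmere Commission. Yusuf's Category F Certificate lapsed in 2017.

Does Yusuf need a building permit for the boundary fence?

Yes — Yusuf must obtain a building permit.

All of (a)'s requirements are met (the lot has no other accessory structure; no windows face an adjoining lot). However, paragraphs (f)–(g) must be considered: (f) operates — a current Class E Declaration is held. (g) does not operate here (no current Category F Certificate is held), so (f) stands. (a) is therefore removed.
Exception (b) fails — aggregate throughput is 5,480 units, not less than 4,290 units.
Exception (c): the structure will not be visible from the street; a current Provisional Certificate is held; the setback is at least 3 m on every side — every condition holds. But: (i) operates against (c): a current Tier E Exemption Letter is held. (j) would limit (i) — a home-based business operates on the lot — but (k) sets (j) aside: (k) is engaged — assessed value is $173,500, meeting the $164,500 threshold. (l) would limit (k) — the qualifying period is 290 days, below the 340 days limit — but (m) sets (l) aside: (m) operates — the reference index is 259, below the 266 limit. (n) operates (a current General Certificate is held), but yields to (o): (o) operates against (n): a current Annual Notice is held. So (c) is unavailable.
Exception (d) fails — the structure's height is 16 ft, not less than 15 ft.
All of (e)'s requirements are met (a current Schedule 1 Approval is held; the coverage ratio is 73%, under the 75% limit). Turning to paragraphs (p)–(q): (p) operates against (e): the baseline figure is 91, meeting the 86 threshold. (q) is inapplicable (the lot is not in a historic district), so (p) stands. So (e) is unavailable.
No exception applies. The general rule governs.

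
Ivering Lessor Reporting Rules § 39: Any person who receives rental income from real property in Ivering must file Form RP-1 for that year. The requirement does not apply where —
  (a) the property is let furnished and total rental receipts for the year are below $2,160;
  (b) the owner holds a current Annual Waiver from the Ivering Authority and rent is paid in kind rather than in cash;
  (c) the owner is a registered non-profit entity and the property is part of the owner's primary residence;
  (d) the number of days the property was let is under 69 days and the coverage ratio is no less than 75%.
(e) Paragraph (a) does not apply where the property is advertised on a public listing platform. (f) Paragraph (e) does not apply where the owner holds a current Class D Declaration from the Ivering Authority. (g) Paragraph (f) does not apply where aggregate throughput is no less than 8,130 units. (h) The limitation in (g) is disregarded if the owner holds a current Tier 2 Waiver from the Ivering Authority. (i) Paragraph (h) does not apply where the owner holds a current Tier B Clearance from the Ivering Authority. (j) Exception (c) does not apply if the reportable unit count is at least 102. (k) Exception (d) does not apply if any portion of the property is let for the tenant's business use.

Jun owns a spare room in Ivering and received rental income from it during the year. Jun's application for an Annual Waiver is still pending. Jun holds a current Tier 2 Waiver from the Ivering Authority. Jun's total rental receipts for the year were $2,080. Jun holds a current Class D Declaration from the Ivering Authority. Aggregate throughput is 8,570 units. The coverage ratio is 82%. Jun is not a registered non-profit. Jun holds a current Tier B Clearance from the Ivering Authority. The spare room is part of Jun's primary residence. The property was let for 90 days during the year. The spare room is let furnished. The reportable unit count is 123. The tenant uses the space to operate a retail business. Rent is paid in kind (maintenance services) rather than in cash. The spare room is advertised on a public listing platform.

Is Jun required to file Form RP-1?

All of (a)'s requirements are met (the property is let furnished; total rental receipts for the year are $2,080, below the $2,160 limit). However, paragraphs (e)–(i) must be considered: (e) operates against (a): the property is publicly advertised. (f) would limit (e) — a current Class D Declaration is held — but (g) sets (f) aside: (g) operates against (f): aggregate throughput is 8,570 units, meeting the 8,130 units threshold. (h) operates (a current Tier 2 Waiver is held), but is overridden by (i): (i) operates against (h): a current Tier B Clearance is held. Exception (a) does not apply.
Exception (b) does not apply: no current Annual Waiver is held.
Exception (c) fails — Jun is not a registered non-profit.
Exception (d) requires that the number of days the property was let is under 69 days; but the number of days the property was let is 90 days, not under 69 days, so (d) is unavailable.
Every exception is unavailable, so the rule governs.

Yes — Jun must file Form RP-1.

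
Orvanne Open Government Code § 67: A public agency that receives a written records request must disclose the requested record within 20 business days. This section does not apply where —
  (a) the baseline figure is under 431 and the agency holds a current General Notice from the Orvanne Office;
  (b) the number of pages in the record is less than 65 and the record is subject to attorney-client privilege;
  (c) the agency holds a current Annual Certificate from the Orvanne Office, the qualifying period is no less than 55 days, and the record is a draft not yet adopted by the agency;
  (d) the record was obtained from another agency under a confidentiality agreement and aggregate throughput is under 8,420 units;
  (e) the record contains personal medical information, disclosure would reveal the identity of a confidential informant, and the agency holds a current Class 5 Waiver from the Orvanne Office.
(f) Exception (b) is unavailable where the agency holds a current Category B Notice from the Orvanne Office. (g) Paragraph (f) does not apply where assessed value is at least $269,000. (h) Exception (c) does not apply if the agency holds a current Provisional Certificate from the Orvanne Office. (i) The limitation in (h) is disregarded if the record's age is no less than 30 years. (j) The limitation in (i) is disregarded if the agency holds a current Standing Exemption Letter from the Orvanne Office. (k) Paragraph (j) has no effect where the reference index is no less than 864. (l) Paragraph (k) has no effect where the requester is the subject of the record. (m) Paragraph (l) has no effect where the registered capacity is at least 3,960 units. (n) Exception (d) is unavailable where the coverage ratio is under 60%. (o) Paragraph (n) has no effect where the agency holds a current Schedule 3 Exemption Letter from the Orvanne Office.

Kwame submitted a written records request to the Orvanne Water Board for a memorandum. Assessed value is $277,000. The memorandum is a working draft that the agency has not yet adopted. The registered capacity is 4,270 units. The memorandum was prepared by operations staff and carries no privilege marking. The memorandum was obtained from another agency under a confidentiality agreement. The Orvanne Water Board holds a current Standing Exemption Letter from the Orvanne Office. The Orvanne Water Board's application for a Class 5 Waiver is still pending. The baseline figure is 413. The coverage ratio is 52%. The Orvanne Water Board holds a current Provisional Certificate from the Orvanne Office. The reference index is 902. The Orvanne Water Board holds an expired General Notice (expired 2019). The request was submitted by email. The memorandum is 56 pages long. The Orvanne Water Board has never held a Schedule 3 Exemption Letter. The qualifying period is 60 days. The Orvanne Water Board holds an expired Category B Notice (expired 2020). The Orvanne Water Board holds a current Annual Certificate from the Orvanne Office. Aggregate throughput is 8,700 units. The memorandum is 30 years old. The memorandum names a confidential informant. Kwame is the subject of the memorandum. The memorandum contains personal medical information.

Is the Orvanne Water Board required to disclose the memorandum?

No — exception (c) applies; the Orvanne Water Board is not required to disclose the memorandum.

Exception (a) requires that the agency holds a current General Notice from the Orvanne Office; but the General Notice is not current, so (a) is unavailable.
Exception (b) does not apply: the memorandum carries no privilege marking.
All of (c)'s requirements are met (a current Annual Certificate is held; the qualifying period is 60 days, meeting the 55 days threshold; the memorandum is an unadopted draft). As to paragraphs (h)–(m): (h) operates (a current Provisional Certificate is held), but is overridden by (i): (i) applies — the record's age is 30 years, meeting the 30 years threshold. (j) is engaged (a current Standing Exemption Letter is held), but is displaced by (k): (k) operates against (j): the reference index is 902, meeting the 864 threshold. (l) operates (Kwame is the subject of the memorandum), but is overridden by (m): (m) applies — the registered capacity is 4,270 units, meeting the 3,960 units threshold. So (c) applies.
Exception (d) fails — aggregate throughput is 8,700 units, not under 8,420 units.
Exception (e) fails — there is no Class 5 Waiver in force.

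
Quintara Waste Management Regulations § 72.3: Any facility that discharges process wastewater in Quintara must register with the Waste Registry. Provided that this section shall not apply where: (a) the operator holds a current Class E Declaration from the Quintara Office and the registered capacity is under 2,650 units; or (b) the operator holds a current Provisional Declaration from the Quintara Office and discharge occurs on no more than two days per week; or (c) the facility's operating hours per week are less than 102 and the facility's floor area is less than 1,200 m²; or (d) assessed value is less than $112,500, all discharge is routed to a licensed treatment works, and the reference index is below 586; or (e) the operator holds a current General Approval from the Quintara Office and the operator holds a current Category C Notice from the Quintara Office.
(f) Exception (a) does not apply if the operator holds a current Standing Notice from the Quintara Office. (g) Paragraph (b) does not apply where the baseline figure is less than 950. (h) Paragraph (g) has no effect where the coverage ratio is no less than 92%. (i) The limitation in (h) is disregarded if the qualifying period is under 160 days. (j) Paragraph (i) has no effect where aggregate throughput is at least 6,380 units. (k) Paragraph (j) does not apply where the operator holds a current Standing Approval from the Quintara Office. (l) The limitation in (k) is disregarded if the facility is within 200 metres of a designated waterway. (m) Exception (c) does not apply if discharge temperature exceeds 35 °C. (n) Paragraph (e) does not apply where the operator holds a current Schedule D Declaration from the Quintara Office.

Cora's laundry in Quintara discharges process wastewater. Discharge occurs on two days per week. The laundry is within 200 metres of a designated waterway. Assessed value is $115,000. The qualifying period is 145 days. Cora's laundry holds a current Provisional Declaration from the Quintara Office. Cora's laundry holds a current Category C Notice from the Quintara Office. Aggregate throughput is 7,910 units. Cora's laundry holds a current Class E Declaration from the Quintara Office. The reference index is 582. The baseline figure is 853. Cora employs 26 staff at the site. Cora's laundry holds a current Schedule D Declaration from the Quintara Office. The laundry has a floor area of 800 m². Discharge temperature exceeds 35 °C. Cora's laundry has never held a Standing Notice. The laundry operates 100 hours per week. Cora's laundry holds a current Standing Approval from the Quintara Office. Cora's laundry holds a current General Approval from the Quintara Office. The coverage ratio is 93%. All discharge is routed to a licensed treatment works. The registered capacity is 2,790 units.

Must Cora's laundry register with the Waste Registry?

Exception (a) requires that the registered capacity is under 2,650 units; but the registered capacity is 2,790 units, not under 2,650 units, so (a) is unavailable.
Exception (b)'s conditions are all satisfied: a current Provisional Declaration is held; discharge occurs on no more than two days per week. Applying paragraphs (g)–(l): (g) would limit (b) — the baseline figure is 853, less than the 950 limit — but (h) sets (g) aside: (h) is engaged — the coverage ratio is 93%, meeting the 92% threshold. (i) applies (the qualifying period is 145 days, under the 160 days limit), but is displaced by (j): (j) is triggered — aggregate throughput is 7,910 units, meeting the 6,380 units threshold. (k) applies (a current Standing Approval is held), but is overridden by (l): (l) is engaged — the laundry is within 200 m of a designated waterway. (b) remains available.
All of (c)'s requirements are met (the facility's operating hours per week are 100, less than the 102 limit; the facility's floor area is 800 m², less than the 1,200 m² limit). But applying paragraph (m): (m) applies — discharge temperature exceeds 35 °C. Exception (c) does not apply.
Exception (d) requires that assessed value is less than $112,500; but assessed value is $115,000, not less than $112,500, so (d) is unavailable.
Exception (e) is satisfied on its face — a current General Approval is held; a current Category C Notice is held. But applying paragraph (n): (n) operates against (e): a current Schedule D Declaration is held. Exception (e) does not apply.

No — exception (b) applies; Cora's laundry is not required to register with the Waste Registry.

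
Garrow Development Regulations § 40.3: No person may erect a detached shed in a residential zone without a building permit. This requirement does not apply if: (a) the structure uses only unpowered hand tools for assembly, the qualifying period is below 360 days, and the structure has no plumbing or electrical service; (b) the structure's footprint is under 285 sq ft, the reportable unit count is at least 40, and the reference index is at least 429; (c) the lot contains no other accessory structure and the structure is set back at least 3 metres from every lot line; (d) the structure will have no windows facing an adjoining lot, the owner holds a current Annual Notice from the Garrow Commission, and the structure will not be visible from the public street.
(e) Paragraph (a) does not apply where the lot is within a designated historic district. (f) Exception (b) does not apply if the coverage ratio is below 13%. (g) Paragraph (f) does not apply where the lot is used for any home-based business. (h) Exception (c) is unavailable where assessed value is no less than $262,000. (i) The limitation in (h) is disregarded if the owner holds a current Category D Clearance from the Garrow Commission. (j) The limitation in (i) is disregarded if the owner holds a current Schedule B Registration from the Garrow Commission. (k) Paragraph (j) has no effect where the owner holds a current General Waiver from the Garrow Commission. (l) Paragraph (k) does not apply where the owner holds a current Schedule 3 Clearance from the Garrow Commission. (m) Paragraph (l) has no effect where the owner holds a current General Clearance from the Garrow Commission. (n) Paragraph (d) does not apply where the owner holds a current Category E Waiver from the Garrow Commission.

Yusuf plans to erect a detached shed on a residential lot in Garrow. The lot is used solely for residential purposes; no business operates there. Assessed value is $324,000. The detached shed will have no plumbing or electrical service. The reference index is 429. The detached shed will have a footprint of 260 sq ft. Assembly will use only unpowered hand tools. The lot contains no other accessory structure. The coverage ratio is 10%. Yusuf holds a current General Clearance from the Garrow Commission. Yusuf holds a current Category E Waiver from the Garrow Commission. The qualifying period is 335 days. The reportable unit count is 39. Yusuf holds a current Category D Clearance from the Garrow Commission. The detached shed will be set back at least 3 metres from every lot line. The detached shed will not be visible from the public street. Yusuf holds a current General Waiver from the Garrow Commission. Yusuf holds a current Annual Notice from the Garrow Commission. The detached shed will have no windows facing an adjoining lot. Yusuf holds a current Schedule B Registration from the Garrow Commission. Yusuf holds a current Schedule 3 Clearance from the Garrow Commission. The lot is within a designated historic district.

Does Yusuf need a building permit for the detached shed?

Exception (a) is satisfied on its face — assembly uses only hand tools; the qualifying period is 335 days, below the 360 days limit; there is no plumbing or electrical service. But: (e) operates against (a): the lot is in a historic district. So (a) is unavailable.
Exception (b) fails — the reportable unit count is 39, short of 40.
All of (c)'s requirements are met (the lot has no other accessory structure; the setback is at least 3 m on every side). Under paragraphs (h)–(m): (h) would limit (c) — assessed value is $324,000, meeting the $262,000 threshold — but (i) sets (h) aside: (i) operates — a current Category D Clearance is held. (j) would limit (i) — a current Schedule B Registration is held — but (k) sets (j) aside: (k) operates against (j): a current General Waiver is held. (l) would limit (k) — a current Schedule 3 Clearance is held — but (m) sets (l) aside: (m) operates against (l): a current General Clearance is held. Exception (c) stands.
Exception (d): no windows face an adjoining lot; a current Annual Notice is held; the structure will not be visible from the street — every condition holds. Turning to paragraph (n): (n) operates against (d): a current Category E Waiver is held. (d) is therefore removed.

No — exception (c) applies; Yusuf does not need a building permit.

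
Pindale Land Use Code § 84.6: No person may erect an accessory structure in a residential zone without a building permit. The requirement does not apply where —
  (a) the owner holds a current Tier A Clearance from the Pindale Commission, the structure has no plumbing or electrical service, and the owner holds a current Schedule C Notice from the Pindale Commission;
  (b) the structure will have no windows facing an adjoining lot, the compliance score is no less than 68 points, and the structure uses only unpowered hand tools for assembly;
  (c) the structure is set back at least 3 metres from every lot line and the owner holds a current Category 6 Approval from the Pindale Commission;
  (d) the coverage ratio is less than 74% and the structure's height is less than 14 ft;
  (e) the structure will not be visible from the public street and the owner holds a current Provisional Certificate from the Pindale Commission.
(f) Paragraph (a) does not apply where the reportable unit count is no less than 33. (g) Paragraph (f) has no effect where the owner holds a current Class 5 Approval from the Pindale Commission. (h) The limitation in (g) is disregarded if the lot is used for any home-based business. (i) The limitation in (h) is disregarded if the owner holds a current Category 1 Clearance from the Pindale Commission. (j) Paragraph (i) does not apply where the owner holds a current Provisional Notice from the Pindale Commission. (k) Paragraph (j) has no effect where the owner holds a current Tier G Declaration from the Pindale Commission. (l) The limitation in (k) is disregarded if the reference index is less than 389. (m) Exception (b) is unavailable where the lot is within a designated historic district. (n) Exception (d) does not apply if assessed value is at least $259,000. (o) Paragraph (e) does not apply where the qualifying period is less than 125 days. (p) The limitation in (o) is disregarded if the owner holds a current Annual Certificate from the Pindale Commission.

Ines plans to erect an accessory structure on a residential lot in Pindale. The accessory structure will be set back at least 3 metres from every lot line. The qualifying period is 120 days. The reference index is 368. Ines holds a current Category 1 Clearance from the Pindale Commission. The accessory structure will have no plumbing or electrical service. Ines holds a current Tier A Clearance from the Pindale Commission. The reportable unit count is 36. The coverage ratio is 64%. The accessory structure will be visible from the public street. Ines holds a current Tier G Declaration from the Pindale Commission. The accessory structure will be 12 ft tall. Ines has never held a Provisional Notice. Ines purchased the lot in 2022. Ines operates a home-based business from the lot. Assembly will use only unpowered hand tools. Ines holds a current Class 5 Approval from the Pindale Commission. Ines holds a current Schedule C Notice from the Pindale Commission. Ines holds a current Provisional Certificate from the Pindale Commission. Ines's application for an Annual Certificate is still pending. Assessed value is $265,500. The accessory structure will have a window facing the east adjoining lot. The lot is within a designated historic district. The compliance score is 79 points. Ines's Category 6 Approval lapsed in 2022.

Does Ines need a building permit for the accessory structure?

No — exception (a) applies; Ines does not need a building permit.

Exception (a)'s conditions are all satisfied: a current Tier A Clearance is held; there is no plumbing or electrical service; a current Schedule C Notice is held. Under paragraphs (f)–(l): (f) is triggered (the reportable unit count is 36, meeting the 33 threshold), but is set aside by (g): (g) operates against (f): a current Class 5 Approval is held. (h) operates (a home-based business operates on the lot), but yields to (i): (i) operates against (h): a current Category 1 Clearance is held. (j), which would lift (i), does not operate here — there is no Provisional Notice in force. Exception (a) stands.
Exception (b) does not apply: a window faces an adjoining lot.
Exception (c) requires that the owner holds a current Category 6 Approval from the Pindale Commission; but there is no Category 6 Approval in force, so (c) is unavailable.
Exception (d) is satisfied on its face — the coverage ratio is 64%, less than the 74% limit; the structure's height is 12 ft, less than the 14 ft limit. But: (n) is engaged — assessed value is $265,500, meeting the $259,000 threshold. Exception (d) does not apply.
Exception (e) does not apply: the structure will be visible from the street.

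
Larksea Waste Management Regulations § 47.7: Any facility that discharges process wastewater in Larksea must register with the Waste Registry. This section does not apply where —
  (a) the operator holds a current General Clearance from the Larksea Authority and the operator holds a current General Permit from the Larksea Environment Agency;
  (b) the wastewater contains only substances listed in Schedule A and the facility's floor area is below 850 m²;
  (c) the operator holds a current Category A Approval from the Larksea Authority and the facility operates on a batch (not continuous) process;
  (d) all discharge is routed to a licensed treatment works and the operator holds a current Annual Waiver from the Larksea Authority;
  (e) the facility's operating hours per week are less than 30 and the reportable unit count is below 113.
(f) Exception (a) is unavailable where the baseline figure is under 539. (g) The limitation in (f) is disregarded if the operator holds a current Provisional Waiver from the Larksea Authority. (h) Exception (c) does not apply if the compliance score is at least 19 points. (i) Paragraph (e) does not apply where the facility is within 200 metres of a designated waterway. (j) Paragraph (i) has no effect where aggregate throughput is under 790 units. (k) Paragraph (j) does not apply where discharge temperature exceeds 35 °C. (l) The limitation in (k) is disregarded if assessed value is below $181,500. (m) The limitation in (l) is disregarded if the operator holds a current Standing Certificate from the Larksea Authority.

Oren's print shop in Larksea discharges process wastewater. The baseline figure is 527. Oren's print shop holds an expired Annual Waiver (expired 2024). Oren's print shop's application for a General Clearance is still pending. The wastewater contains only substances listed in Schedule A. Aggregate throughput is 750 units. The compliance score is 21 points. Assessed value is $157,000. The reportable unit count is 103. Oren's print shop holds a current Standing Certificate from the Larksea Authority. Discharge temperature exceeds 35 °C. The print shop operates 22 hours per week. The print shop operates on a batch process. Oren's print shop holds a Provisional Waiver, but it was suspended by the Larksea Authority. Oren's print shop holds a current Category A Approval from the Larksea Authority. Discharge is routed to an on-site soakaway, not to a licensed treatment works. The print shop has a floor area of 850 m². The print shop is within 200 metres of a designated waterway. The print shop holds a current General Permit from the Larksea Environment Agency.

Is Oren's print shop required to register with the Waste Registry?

Yes — Oren's print shop must register with the Waste Registry.

Exception (a) requires that the operator holds a current General Clearance from the Larksea Authority; but the General Clearance is not current, so (a) is unavailable.
Exception (b) does not apply: the facility's floor area is 850 m², not below 850 m².
Exception (c) is satisfied on its face — a current Category A Approval is held; the facility operates on a batch process. Turning to paragraph (h): (h) is engaged — the compliance score is 21 points, meeting the 19 points threshold. (c) is therefore removed.
Exception (d) fails — discharge is not routed to a licensed treatment works.
Exception (e)'s conditions are all satisfied: the facility's operating hours per week are 22, less than the 30 limit; the reportable unit count is 103, below the 113 limit. However, paragraphs (i)–(m) must be considered: (i) operates against (e): the print shop is within 200 m of a designated waterway. (j) would limit (i) — aggregate throughput is 750 units, under the 790 units limit — but (k) sets (j) aside: (k) operates against (j): discharge temperature exceeds 35 °C. (l) would limit (k) — assessed value is $157,000, below the $181,500 limit — but (m) sets (l) aside: (m) is engaged — a current Standing Certificate is held. (e) is therefore removed.
No exception displaces § 47.7.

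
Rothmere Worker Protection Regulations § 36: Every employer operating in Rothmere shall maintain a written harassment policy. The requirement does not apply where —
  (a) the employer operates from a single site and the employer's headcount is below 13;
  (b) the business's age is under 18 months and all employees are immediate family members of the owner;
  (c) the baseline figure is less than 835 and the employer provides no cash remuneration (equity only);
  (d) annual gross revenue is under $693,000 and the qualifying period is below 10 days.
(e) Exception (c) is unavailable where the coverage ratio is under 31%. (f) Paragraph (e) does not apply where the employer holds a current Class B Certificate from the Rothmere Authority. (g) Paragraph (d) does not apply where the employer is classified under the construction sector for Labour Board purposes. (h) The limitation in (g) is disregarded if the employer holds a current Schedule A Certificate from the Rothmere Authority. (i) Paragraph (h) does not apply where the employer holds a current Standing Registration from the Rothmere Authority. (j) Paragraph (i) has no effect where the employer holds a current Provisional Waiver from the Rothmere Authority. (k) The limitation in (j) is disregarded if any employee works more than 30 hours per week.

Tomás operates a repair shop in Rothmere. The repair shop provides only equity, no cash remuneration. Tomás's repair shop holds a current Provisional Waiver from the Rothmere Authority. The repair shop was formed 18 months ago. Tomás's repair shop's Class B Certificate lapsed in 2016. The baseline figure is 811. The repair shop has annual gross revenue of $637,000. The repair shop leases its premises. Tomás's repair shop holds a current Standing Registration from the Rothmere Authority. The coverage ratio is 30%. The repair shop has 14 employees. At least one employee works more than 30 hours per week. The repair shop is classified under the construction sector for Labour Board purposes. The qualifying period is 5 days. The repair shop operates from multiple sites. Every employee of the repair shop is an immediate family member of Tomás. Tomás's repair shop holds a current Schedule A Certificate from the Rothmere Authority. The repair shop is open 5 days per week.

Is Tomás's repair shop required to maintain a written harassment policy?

Exception (a) fails — the employer operates from multiple sites.
Exception (b) does not apply: the business's age is 18 months, not under 18 months.
Exception (c) is satisfied on its face — the baseline figure is 811, less than the 835 limit; remuneration is equity-only. But: (e) applies — the coverage ratio is 30%, under the 31% limit. (f), which would lift (e), does not operate here — there is no Class B Certificate in force. So (c) is unavailable.
Exception (d)'s conditions are all satisfied: annual gross revenue is $637,000, under the $693,000 limit; the qualifying period is 5 days, below the 10 days limit. However, paragraphs (g)–(k) must be considered: (g) operates against (d): the repair shop is classified under the construction sector. (h) operates (a current Schedule A Certificate is held), but is set aside by (i): (i) is engaged — a current Standing Registration is held. (j) is triggered (a current Provisional Waiver is held), but is displaced by (k): (k) applies — at least one employee exceeds 30 hours/week. (d) is therefore removed.
No exception displaces § 36.

Yes — Tomás's repair shop must maintain a written harassment policy.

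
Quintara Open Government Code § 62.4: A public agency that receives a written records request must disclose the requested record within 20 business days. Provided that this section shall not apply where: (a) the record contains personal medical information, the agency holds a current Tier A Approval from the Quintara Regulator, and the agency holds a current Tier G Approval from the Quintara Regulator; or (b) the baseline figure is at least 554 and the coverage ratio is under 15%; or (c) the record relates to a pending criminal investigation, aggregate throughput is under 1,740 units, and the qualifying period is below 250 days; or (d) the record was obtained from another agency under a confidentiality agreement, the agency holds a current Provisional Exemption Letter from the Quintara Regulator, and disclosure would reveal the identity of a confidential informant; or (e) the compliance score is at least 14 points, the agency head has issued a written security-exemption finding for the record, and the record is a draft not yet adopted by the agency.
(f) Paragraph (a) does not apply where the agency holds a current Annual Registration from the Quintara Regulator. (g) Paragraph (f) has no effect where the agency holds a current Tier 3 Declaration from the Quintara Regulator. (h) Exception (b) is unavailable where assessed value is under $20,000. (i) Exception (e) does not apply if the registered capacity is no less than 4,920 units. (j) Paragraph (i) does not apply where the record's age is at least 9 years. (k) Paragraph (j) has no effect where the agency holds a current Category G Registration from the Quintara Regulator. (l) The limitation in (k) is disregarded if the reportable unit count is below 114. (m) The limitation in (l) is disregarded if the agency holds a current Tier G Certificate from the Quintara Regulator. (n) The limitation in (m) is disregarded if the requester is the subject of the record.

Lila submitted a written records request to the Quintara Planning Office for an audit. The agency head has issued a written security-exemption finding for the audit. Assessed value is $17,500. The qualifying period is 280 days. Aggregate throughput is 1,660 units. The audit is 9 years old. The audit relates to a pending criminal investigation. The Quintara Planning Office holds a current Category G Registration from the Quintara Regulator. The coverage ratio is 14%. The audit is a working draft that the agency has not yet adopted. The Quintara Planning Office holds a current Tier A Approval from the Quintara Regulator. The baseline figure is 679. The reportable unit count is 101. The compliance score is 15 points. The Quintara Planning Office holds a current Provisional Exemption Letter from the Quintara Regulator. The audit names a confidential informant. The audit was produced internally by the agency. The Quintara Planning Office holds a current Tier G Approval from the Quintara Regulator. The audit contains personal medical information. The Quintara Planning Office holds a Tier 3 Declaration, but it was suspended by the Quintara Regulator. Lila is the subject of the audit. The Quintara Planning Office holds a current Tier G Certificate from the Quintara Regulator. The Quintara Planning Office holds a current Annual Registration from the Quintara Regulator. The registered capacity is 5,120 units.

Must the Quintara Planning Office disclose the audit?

Exception (a): the audit contains personal medical information; a current Tier A Approval is held; a current Tier G Approval is held — every condition holds. However, paragraphs (f)–(g) must be considered: (f) operates against (a): a current Annual Registration is held. (g) is inapplicable (no current Tier 3 Declaration is held), so (f) stands. So (a) is unavailable.
All of (b)'s requirements are met (the baseline figure is 679, meeting the 554 threshold; the coverage ratio is 14%, under the 15% limit). However, paragraph (h) must be considered: (h) is triggered — assessed value is $17,500, under the $20,000 limit. So (b) is unavailable.
Exception (c) fails — the qualifying period is 280 days, not below 250 days.
Exception (d) requires that the record was obtained from another agency under a confidentiality agreement; but the audit was produced internally, so (d) is unavailable.
All of (e)'s requirements are met (the compliance score is 15 points, meeting the 14 points threshold; a written security-exemption finding has been issued; the audit is an unadopted draft). Under paragraphs (i)–(n): (i) operates (the registered capacity is 5,120 units, meeting the 4,920 units threshold), but is itself disapplied by (j): (j) applies — the record's age is 9 years, meeting the 9 years threshold. (k) is engaged (a current Category G Registration is held), but is overridden by (l): (l) operates against (k): the reportable unit count is 101, below the 114 limit. (m) is triggered (a current Tier G Certificate is held), but is set aside by (n): (n) is engaged — Lila is the subject of the audit. (e) remains available.

No — exception (e) applies; the Quintara Planning Office is not required to disclose the audit.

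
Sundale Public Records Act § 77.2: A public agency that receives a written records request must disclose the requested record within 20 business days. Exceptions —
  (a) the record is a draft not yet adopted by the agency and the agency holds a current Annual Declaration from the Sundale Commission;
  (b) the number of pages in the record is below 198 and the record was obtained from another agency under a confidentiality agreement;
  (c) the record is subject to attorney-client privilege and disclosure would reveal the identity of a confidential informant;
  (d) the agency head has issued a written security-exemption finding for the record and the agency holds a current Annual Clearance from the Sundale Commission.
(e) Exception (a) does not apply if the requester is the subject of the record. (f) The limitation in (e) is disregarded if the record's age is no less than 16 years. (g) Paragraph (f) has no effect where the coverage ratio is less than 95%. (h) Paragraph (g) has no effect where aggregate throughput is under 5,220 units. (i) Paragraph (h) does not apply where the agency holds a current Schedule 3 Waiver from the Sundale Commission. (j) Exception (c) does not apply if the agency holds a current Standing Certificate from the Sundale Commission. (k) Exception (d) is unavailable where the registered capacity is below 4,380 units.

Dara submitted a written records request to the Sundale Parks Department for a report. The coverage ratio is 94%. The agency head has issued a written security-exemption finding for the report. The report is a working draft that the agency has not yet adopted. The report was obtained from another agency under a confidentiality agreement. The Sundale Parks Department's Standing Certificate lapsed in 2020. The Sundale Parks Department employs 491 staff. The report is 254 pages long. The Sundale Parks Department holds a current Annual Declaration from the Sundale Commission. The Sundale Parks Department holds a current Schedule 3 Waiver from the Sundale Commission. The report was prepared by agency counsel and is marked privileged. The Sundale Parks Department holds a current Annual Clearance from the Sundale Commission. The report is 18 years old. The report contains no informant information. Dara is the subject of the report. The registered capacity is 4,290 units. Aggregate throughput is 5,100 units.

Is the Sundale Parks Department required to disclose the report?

All of (a)'s requirements are met (the report is an unadopted draft; a current Annual Declaration is held). However, paragraphs (e)–(i) must be considered: (e) is triggered — Dara is the subject of the report. (f) would limit (e) — the record's age is 18 years, meeting the 16 years threshold — but (g) sets (f) aside: (g) operates against (f): the coverage ratio is 94%, less than the 95% limit. (h) would limit (g) — aggregate throughput is 5,100 units, under the 5,220 units limit — but (i) sets (h) aside: (i) operates against (h): a current Schedule 3 Waiver is held. Exception (a) does not apply.
Exception (b) does not apply: the number of pages in the record is 254, not below 198.
Exception (c) fails — the report contains no informant information.
Exception (d)'s conditions are all satisfied: a written security-exemption finding has been issued; a current Annual Clearance is held. But: (k) applies — the registered capacity is 4,290 units, below the 4,380 units limit. Exception (d) does not apply.
No exception displaces § 77.2.

Yes — the Sundale Parks Department must disclose the report.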